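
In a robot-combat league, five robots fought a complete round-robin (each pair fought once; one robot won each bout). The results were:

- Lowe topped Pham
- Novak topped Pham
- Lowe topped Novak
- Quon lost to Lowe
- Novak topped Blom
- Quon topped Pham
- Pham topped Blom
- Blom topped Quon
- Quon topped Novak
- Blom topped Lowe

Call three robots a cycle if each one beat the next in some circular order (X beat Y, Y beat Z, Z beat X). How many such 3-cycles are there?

Win totals: Blom 2, Pham 1, Lowe 3, Novak 2, Quon 2.
A robot with w wins dominates both others in C(w,2) triples; summing gives 1 + 0 + 3 + 1 + 1 = 6 transitive triples.
Total triples C(5,3) = 10, so cyclic triples = 10 − 6 = 4.

4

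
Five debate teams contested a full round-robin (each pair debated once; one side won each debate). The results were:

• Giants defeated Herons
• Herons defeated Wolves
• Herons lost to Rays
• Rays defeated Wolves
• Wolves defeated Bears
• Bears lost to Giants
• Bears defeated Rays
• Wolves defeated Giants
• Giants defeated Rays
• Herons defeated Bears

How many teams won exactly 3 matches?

Win totals: Wolves 2, Rays 2, Bears 1, Giants 3, Herons 2.
Exactly 3: Giants — 1 team.

1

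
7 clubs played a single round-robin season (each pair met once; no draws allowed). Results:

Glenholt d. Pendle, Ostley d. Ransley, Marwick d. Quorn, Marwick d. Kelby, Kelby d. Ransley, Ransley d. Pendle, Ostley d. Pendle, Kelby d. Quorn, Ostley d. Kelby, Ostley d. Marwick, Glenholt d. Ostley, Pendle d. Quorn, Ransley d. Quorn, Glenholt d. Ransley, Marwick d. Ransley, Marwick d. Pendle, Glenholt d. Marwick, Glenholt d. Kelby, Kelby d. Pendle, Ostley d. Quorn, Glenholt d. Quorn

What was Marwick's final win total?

4

Marwick's results: beat Pendle, Quorn, Ransley, Kelby; lost to Ostley, Glenholt.
That is 4 wins.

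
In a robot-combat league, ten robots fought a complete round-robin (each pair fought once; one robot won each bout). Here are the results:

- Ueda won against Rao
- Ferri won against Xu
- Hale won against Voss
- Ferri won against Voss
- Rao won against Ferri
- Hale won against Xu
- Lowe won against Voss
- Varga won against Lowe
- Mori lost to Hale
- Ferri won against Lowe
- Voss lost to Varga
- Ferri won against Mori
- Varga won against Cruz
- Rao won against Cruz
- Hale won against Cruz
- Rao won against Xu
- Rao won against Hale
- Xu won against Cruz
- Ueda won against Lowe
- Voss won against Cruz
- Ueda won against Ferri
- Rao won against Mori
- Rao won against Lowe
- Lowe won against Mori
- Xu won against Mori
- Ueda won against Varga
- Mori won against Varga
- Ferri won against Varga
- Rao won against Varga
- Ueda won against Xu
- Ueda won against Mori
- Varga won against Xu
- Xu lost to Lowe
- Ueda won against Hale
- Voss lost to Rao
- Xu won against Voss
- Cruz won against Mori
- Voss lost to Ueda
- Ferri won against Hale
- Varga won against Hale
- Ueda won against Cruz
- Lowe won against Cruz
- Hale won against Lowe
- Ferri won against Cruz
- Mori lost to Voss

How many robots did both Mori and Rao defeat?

1

Mori beat: Varga.
Rao beat: Varga, Xu, Voss, Mori, Ferri, Hale, Lowe, Cruz.
Both beat: Varga — 1.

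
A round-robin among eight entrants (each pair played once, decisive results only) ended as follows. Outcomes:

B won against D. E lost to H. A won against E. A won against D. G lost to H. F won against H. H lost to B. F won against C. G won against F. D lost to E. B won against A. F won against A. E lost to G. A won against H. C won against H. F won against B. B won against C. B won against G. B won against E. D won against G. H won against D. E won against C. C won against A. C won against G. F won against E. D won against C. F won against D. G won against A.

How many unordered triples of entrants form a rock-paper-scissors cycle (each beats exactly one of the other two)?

Win totals: A 3, B 6, C 3, D 2, E 2, F 6, G 3, H 3.
An entrant with w wins dominates both others in C(w,2) triples; summing gives 3 + 15 + 3 + 1 + 1 + 15 + 3 + 3 = 44 transitive triples.
Total triples C(8,3) = 56, so cyclic triples = 56 − 44 = 12.

12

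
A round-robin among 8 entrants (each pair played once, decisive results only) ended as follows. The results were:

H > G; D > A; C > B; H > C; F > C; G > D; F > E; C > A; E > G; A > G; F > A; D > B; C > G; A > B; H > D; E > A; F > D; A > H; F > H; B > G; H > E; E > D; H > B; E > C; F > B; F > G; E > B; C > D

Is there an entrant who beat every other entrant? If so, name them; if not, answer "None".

F has 7 wins out of 7 opponents — a perfect record.

F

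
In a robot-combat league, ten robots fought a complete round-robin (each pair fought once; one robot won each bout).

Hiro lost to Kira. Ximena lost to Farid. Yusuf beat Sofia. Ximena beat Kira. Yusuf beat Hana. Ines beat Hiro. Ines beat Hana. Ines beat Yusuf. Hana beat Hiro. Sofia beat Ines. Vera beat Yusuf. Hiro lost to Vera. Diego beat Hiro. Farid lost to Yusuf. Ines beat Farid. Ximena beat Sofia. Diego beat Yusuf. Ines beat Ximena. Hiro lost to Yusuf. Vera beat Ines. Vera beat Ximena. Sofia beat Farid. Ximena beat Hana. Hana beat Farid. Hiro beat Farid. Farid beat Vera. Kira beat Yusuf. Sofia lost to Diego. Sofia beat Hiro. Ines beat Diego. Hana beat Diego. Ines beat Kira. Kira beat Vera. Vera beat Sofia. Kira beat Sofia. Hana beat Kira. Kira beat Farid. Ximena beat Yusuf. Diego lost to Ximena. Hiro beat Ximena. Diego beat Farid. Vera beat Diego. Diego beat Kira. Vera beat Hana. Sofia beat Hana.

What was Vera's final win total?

7

Vera's results: beat Yusuf, Hiro, Ines, Sofia, Diego, Ximena, Hana; lost to Farid, Kira.
That is 7 wins.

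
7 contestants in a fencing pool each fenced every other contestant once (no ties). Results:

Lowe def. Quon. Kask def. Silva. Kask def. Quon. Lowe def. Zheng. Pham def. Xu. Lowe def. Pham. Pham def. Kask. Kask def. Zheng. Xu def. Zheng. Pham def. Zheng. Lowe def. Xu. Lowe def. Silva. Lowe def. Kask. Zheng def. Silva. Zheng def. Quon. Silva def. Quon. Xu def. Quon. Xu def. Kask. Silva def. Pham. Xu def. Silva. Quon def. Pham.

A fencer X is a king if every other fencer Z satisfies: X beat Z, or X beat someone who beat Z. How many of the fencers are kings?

Zheng cannot reach Lowe, Kask, Xu in two steps.
Silva cannot reach Lowe in two steps.
Lowe reaches everyone (king).
Kask cannot reach Lowe, Xu in two steps.
Pham cannot reach Lowe in two steps.
Xu cannot reach Lowe in two steps.
Quon cannot reach Silva, Lowe in two steps.
Kings: Lowe — 1.

1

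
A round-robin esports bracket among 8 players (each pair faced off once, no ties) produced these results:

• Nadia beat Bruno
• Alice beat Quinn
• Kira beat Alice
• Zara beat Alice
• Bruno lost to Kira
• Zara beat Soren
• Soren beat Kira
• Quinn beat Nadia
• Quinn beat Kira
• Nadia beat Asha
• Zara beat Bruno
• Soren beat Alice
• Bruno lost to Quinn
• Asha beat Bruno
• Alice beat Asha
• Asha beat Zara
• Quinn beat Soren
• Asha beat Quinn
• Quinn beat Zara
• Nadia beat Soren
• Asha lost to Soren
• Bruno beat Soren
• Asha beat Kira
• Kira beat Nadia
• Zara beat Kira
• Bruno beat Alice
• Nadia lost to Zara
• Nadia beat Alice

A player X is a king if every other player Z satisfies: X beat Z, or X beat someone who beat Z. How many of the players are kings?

Alice reaches everyone (king).
Bruno cannot reach Nadia, Zara in two steps.
Nadia reaches everyone (king).
Kira cannot reach Zara in two steps.
Soren reaches everyone (king).
Quinn reaches everyone (king).
Asha reaches everyone (king).
Zara reaches everyone (king).
Kings: Alice, Nadia, Soren, Quinn, Asha, Zara — 6.

6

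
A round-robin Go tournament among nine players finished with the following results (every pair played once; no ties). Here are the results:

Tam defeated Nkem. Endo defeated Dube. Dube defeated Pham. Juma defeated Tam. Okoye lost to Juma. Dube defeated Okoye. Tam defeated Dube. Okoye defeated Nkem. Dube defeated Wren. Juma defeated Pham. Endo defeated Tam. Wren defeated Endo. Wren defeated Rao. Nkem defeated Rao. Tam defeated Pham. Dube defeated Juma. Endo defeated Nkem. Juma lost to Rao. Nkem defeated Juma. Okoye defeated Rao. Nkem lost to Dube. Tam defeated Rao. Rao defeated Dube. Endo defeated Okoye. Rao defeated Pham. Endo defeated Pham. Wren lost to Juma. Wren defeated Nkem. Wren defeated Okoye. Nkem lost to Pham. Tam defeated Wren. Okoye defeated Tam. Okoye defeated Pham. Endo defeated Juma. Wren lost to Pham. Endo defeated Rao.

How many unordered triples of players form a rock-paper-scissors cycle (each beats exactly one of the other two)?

20

Win totals: Rao 3, Okoye 4, Endo 7, Nkem 2, Juma 4, Dube 5, Tam 5, Wren 4, Pham 2.
A player with w wins dominates both others in C(w,2) triples; summing gives 3 + 6 + 21 + 1 + 6 + 10 + 10 + 6 + 1 = 64 transitive triples.
Total triples C(9,3) = 84, so cyclic triples = 84 − 64 = 20.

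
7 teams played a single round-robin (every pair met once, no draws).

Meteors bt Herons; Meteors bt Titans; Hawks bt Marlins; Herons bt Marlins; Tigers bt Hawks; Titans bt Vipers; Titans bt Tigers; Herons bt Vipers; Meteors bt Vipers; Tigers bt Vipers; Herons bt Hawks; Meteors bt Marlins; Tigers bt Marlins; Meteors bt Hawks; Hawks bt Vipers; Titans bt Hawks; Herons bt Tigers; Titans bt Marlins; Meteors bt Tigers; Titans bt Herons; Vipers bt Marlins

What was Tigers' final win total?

Tigers' results: beat Vipers, Marlins, Hawks; lost to Meteors, Herons, Titans.
That is 3 wins.

3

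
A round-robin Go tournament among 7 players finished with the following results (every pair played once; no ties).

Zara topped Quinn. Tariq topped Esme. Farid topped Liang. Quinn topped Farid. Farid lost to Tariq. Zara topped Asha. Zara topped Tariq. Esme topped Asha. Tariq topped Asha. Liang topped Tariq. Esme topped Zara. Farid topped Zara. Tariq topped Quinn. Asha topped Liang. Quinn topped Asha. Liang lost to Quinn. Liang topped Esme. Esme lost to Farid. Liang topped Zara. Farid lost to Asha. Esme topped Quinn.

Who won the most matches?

Win totals: Tariq 4, Quinn 3, Liang 3, Farid 3, Asha 2, Esme 3, Zara 3.
Tariq leads with 4 wins (next highest: 3).

Tariq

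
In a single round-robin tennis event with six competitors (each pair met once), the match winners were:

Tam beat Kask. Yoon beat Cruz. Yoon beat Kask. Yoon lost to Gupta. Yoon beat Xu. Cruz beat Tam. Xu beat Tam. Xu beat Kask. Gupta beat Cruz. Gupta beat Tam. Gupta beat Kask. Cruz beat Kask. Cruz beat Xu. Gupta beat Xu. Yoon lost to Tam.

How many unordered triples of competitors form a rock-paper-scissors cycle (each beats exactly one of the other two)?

Of the C(6,3) = 20 triples, the cyclic ones are: {Tam, Xu, Yoon}; {Tam, Cruz, Yoon}.
That is 2.

2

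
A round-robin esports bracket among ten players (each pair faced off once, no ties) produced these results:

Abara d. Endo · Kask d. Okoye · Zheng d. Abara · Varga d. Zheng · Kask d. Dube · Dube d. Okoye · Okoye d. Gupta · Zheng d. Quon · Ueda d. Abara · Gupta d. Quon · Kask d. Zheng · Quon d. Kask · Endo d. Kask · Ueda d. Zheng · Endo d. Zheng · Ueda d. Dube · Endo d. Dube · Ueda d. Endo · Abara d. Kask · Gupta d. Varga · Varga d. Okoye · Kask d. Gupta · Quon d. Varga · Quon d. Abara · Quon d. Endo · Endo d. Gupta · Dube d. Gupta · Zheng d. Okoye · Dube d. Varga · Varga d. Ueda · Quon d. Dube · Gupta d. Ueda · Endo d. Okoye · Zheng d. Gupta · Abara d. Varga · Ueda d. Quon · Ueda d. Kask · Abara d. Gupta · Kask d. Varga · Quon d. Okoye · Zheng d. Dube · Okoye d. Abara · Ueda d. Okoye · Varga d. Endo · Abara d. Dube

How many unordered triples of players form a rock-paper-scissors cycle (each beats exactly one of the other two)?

Win totals: Zheng 5, Dube 3, Gupta 3, Varga 4, Quon 6, Okoye 2, Endo 5, Abara 5, Kask 5, Ueda 7.
A player with w wins dominates both others in C(w,2) triples; summing gives 10 + 3 + 3 + 6 + 15 + 1 + 10 + 10 + 10 + 21 = 89 transitive triples.
Total triples C(10,3) = 120, so cyclic triples = 120 − 89 = 31.

31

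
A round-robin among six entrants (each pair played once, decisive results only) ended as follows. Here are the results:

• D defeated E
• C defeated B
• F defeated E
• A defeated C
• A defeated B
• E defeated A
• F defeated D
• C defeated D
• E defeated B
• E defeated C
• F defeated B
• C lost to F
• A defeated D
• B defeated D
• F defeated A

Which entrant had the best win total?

Win totals: A 3, B 1, C 2, D 1, E 3, F 5.
F leads with 5 wins (next highest: 3).

F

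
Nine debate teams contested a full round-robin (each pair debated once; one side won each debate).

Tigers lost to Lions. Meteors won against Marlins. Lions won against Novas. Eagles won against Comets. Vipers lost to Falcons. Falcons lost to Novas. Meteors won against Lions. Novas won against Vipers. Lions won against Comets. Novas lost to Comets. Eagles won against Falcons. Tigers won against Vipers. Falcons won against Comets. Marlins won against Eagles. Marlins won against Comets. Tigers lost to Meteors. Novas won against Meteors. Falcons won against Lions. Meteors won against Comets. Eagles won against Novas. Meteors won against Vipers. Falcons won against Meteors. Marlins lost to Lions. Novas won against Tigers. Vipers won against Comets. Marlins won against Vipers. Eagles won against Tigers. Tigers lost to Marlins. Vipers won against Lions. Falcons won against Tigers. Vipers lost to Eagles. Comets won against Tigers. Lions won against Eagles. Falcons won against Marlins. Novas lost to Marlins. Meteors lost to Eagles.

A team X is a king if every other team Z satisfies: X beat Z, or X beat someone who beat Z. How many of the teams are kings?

Falcons reaches everyone (king).
Vipers cannot reach Falcons, Meteors in two steps.
Tigers cannot reach Falcons, Meteors, Marlins, Novas, Eagles in two steps.
Lions reaches everyone (king).
Meteors cannot reach Falcons in two steps.
Marlins reaches everyone (king).
Novas cannot reach Eagles in two steps.
Comets cannot reach Lions, Marlins, Eagles in two steps.
Eagles reaches everyone (king).
Kings: Falcons, Lions, Marlins, Eagles — 4.

4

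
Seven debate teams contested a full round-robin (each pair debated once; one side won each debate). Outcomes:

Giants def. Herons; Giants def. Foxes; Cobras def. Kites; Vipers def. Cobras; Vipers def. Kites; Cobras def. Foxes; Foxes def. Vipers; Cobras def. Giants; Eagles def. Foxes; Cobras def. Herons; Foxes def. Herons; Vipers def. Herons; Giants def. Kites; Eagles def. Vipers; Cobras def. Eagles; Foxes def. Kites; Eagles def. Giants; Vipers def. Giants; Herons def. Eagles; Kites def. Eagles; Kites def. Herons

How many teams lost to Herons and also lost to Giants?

0

Herons beat: Eagles.
Giants beat: Herons, Kites, Foxes.
No one was beaten by both.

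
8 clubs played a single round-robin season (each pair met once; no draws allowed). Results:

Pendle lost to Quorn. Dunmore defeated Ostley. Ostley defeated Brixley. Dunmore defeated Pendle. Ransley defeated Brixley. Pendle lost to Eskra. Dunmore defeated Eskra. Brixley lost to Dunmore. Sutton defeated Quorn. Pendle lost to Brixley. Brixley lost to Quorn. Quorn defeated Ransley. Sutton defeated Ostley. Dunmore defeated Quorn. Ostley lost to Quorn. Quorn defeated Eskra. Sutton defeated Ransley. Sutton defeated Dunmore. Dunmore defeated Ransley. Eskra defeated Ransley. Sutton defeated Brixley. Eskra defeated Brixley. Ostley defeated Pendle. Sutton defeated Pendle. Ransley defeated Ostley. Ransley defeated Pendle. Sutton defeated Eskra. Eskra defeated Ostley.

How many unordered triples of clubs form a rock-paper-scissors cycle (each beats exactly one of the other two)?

0

Win totals: Ransley 3, Ostley 2, Sutton 7, Quorn 5, Brixley 1, Dunmore 6, Eskra 4, Pendle 0.
A club with w wins dominates both others in C(w,2) triples; summing gives 3 + 1 + 21 + 10 + 0 + 15 + 6 + 0 = 56 transitive triples.
Total triples C(8,3) = 56, so cyclic triples = 56 − 56 = 0.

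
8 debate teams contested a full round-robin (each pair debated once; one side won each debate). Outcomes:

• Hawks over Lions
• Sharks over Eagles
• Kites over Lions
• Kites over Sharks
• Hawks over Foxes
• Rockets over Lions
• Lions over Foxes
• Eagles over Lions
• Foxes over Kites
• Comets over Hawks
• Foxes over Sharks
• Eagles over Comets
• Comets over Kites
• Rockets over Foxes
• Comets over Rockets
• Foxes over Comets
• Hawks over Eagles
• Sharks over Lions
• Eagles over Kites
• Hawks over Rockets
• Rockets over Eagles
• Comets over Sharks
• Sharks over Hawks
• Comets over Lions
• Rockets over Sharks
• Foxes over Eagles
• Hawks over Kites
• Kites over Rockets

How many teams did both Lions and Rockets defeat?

Lions beat: Foxes.
Rockets beat: Sharks, Foxes, Lions, Eagles.
Both beat: Foxes — 1.

1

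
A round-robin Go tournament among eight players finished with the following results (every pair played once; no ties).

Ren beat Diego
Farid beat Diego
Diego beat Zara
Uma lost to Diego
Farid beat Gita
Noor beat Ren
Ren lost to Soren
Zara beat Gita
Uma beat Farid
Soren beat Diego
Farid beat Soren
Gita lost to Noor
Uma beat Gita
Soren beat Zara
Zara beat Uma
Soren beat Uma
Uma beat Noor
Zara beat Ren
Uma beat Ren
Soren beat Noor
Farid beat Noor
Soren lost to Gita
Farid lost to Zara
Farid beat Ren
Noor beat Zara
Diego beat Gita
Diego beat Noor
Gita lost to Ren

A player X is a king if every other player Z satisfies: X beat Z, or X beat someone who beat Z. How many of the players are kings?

Gita cannot reach Farid in two steps.
Noor reaches everyone (king).
Soren reaches everyone (king).
Zara reaches everyone (king).
Farid reaches everyone (king).
Diego reaches everyone (king).
Ren cannot reach Farid in two steps.
Uma reaches everyone (king).
Kings: Noor, Soren, Zara, Farid, Diego, Uma — 6.

6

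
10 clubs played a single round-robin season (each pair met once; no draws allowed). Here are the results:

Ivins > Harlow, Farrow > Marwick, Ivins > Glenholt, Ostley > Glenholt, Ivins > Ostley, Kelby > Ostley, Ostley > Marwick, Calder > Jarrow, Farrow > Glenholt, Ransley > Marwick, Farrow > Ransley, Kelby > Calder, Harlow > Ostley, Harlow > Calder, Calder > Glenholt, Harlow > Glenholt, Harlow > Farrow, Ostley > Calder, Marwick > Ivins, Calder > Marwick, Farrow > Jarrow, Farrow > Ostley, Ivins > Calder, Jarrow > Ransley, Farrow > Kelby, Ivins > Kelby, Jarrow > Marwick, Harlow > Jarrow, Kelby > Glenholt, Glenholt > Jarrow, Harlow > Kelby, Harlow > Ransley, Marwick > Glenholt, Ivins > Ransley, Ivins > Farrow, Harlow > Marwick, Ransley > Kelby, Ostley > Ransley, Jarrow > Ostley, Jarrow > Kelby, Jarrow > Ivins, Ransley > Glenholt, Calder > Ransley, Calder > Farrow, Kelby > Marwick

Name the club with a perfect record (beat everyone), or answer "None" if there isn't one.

None

Highest win total is Harlow with 8 (out of 9 possible).
Harlow lost to Ivins, so no club went undefeated.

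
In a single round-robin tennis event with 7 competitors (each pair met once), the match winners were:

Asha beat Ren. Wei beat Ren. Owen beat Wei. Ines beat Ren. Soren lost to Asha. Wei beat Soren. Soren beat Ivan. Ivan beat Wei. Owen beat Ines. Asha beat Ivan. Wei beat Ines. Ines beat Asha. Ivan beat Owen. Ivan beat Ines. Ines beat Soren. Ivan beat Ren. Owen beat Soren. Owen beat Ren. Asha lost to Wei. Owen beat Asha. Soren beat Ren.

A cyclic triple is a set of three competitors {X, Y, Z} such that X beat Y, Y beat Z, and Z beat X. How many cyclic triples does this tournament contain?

Win totals: Ren 0, Owen 5, Asha 3, Ines 3, Soren 2, Ivan 4, Wei 4.
A competitor with w wins dominates both others in C(w,2) triples; summing gives 0 + 10 + 3 + 3 + 1 + 6 + 6 = 29 transitive triples.
Total triples C(7,3) = 35, so cyclic triples = 35 − 29 = 6.

6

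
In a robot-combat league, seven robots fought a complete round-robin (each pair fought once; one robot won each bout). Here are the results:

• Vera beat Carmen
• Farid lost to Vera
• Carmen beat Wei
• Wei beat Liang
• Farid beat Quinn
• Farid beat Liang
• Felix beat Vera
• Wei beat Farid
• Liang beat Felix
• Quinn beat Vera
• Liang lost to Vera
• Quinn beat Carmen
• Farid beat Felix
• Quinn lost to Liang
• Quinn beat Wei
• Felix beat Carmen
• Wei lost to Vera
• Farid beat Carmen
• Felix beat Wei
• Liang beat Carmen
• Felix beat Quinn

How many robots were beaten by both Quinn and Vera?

2

Quinn beat: Vera, Wei, Carmen.
Vera beat: Farid, Wei, Liang, Carmen.
Both beat: Wei, Carmen — 2.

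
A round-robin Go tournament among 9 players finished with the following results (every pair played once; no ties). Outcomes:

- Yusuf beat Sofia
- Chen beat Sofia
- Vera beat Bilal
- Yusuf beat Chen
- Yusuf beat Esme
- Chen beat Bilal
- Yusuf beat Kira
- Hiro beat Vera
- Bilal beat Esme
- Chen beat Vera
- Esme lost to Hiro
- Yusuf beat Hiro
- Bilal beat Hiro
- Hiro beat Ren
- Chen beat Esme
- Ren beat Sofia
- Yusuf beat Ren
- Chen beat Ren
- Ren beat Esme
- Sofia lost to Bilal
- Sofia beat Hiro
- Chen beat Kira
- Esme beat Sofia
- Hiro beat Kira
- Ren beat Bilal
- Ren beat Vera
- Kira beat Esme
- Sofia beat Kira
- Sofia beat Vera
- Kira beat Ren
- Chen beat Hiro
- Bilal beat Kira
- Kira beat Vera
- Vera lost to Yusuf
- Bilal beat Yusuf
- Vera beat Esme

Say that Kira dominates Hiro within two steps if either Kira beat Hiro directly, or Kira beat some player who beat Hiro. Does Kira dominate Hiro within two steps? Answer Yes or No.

Kira did not beat Hiro directly.
Kira beat Ren, Esme, Vera, but each of them lost to Hiro. No two-step path.

No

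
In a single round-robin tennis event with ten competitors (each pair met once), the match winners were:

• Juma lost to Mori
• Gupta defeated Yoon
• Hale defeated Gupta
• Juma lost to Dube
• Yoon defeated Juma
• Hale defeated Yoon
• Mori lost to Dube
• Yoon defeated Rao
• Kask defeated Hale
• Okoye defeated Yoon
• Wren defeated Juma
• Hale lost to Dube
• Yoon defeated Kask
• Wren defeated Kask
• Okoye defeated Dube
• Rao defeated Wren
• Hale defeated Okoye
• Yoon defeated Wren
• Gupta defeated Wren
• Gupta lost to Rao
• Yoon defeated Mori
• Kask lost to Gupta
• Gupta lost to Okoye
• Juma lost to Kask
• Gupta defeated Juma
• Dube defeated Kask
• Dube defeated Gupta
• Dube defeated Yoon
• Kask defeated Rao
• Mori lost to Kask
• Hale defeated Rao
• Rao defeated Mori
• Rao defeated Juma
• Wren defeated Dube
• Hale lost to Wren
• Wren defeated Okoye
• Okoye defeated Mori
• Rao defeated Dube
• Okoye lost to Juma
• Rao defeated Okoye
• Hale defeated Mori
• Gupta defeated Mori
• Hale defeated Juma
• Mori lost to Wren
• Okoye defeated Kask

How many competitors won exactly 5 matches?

3

Win totals: Hale 6, Juma 1, Mori 1, Kask 4, Okoye 5, Dube 6, Gupta 5, Yoon 5, Wren 6, Rao 6.
Exactly 5: Okoye, Gupta, Yoon — 3 competitors.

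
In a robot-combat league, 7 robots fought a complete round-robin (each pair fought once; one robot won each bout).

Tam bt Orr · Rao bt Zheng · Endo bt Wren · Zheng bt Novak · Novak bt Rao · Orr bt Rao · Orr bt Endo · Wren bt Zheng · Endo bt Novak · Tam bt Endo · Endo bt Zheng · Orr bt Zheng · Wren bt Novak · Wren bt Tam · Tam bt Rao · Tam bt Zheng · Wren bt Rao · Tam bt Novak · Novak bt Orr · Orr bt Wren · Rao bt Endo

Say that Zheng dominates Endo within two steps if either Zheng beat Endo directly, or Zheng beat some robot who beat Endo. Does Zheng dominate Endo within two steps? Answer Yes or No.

Zheng did not beat Endo directly.
Zheng beat Novak, but each of them lost to Endo. No two-step path.

No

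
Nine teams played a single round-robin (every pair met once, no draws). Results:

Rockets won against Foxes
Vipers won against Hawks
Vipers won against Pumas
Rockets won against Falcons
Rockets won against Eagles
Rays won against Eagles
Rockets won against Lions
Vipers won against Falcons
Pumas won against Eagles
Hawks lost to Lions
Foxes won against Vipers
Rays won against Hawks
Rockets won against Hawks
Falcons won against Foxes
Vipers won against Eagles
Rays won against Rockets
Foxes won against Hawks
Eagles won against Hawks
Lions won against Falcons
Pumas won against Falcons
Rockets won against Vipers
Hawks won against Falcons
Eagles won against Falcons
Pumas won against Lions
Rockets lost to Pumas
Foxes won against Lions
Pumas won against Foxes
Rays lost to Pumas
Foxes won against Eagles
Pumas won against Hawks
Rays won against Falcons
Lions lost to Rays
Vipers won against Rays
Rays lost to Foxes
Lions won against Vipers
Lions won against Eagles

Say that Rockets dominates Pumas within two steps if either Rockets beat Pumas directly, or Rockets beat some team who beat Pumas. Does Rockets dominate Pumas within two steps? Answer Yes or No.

Rockets did not beat Pumas directly.
Rockets beat Lions, Falcons, Hawks, Vipers, Eagles, Foxes. Of those, Vipers beat Pumas.

Yes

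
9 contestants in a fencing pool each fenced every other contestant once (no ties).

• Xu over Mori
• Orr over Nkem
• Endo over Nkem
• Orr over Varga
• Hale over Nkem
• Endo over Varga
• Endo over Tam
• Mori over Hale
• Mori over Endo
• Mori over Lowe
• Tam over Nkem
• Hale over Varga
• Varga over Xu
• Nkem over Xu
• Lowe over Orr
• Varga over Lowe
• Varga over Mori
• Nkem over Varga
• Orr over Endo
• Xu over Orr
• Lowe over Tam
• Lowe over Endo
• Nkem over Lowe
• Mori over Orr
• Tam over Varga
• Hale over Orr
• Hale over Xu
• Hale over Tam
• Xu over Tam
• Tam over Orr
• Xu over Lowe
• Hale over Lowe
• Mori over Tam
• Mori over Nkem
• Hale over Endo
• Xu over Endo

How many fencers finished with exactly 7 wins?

1

Win totals: Mori 6, Xu 5, Endo 3, Nkem 3, Hale 7, Orr 3, Varga 3, Lowe 3, Tam 3.
Exactly 7: Hale — 1 fencer.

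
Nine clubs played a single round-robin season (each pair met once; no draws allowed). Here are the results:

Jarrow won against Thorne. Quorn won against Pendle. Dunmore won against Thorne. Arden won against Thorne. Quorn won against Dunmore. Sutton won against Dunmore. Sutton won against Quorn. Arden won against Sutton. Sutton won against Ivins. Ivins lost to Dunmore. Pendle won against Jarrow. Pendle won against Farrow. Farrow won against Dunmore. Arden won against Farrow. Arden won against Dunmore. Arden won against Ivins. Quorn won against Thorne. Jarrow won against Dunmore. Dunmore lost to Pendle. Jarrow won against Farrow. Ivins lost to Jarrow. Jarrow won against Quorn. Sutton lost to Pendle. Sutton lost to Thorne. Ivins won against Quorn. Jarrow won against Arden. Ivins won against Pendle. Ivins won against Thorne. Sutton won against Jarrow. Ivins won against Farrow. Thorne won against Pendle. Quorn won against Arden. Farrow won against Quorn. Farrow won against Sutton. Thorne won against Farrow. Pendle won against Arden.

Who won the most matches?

Win totals: Quorn 4, Dunmore 2, Thorne 3, Jarrow 6, Pendle 5, Sutton 4, Ivins 4, Farrow 3, Arden 5.
Jarrow leads with 6 wins (next highest: 5).

Jarrow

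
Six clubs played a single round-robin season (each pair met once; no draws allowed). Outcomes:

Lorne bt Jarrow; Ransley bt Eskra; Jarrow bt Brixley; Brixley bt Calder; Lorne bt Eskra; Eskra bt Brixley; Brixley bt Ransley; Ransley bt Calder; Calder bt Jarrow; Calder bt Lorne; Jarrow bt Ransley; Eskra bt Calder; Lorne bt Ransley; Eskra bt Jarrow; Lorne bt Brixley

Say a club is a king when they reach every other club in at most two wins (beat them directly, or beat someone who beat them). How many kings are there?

5

Ransley reaches everyone (king).
Jarrow cannot reach Lorne in two steps.
Calder reaches everyone (king).
Lorne reaches everyone (king).
Eskra reaches everyone (king).
Brixley reaches everyone (king).
Kings: Ransley, Calder, Lorne, Eskra, Brixley — 5.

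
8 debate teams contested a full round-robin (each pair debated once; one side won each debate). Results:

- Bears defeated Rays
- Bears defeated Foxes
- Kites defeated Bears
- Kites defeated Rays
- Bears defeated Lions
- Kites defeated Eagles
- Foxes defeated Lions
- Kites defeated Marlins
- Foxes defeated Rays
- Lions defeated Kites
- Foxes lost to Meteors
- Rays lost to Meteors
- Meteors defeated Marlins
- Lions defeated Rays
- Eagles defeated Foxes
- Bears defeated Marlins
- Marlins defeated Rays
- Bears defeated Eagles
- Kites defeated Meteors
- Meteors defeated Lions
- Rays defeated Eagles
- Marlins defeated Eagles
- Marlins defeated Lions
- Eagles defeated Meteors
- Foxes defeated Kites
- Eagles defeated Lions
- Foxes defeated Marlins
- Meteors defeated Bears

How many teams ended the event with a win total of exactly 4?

Win totals: Bears 5, Kites 5, Marlins 3, Lions 2, Meteors 5, Eagles 3, Foxes 4, Rays 1.
Exactly 4: Foxes — 1 team.

1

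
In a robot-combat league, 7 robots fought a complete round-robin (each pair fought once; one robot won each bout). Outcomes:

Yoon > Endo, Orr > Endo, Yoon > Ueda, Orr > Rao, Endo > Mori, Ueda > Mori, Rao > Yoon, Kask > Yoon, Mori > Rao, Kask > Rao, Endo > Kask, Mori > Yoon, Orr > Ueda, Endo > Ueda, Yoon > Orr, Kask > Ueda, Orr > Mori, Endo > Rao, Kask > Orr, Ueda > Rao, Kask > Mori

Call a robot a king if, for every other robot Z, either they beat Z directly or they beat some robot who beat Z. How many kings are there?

Kask reaches everyone (king).
Ueda cannot reach Kask, Endo, Orr in two steps.
Yoon reaches everyone (king).
Endo reaches everyone (king).
Rao cannot reach Kask, Mori in two steps.
Mori cannot reach Kask in two steps.
Orr reaches everyone (king).
Kings: Kask, Yoon, Endo, Orr — 4.

4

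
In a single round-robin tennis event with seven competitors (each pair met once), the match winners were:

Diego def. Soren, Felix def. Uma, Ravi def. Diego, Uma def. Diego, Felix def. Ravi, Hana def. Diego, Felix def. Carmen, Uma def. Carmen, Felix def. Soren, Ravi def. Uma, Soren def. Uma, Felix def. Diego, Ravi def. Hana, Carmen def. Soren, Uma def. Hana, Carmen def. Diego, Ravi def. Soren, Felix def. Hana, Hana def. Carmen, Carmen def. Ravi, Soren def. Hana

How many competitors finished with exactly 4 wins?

Win totals: Carmen 3, Uma 3, Soren 2, Hana 2, Felix 6, Ravi 4, Diego 1.
Exactly 4: Ravi — 1 competitor.

1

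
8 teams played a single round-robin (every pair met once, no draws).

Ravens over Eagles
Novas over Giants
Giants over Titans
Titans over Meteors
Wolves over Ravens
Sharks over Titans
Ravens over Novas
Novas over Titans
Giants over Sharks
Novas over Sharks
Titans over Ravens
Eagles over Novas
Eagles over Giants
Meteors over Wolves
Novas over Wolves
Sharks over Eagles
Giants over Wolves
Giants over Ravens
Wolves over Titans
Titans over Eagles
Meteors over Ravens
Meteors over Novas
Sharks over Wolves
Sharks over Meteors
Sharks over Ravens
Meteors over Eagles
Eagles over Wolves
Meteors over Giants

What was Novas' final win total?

Novas' results: beat Giants, Titans, Wolves, Sharks; lost to Eagles, Meteors, Ravens.
That is 4 wins.

4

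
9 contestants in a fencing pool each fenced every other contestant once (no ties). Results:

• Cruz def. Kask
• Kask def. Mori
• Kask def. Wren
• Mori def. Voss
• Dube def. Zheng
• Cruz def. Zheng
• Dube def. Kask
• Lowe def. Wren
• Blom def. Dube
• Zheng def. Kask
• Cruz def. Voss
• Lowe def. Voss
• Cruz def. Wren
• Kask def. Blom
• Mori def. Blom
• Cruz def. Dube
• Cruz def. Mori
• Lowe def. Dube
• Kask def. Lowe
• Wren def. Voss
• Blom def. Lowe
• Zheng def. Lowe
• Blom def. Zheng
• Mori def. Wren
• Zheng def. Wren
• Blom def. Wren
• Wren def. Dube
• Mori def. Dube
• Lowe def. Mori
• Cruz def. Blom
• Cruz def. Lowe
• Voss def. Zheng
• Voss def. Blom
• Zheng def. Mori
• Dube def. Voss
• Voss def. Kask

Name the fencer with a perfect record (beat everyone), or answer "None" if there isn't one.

Cruz

Cruz has 8 wins out of 8 opponents — a perfect record.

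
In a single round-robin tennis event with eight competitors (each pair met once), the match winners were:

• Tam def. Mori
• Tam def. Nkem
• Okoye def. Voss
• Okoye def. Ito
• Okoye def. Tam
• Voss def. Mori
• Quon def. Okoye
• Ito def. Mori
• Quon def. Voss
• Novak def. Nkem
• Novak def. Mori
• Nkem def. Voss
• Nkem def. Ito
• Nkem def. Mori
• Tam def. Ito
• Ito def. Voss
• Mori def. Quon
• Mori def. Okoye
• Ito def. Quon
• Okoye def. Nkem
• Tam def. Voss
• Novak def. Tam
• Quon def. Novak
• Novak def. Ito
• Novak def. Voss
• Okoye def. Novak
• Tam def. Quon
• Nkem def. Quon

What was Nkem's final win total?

Nkem's results: beat Voss, Ito, Quon, Mori; lost to Okoye, Novak, Tam.
That is 4 wins.

4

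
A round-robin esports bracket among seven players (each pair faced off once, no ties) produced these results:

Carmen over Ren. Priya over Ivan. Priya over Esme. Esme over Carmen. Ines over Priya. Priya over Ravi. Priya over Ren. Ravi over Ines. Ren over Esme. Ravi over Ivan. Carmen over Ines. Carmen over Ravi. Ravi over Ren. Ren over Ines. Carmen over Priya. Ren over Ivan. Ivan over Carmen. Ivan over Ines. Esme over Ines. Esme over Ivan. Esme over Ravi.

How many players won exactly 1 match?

Win totals: Ren 3, Ravi 3, Priya 4, Ivan 2, Esme 4, Ines 1, Carmen 4.
Exactly 1: Ines — 1 player.

1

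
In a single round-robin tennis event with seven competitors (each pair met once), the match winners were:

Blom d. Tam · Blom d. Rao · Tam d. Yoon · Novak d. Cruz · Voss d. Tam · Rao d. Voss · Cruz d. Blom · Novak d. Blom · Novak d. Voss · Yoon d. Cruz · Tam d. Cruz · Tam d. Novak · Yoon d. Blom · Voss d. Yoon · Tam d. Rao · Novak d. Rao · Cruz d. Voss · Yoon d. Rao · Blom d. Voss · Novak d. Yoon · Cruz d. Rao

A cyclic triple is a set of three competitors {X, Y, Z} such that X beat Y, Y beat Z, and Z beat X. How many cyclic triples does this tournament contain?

9

Win totals: Voss 2, Rao 1, Blom 3, Cruz 3, Tam 4, Yoon 3, Novak 5.
A competitor with w wins dominates both others in C(w,2) triples; summing gives 1 + 0 + 3 + 3 + 6 + 3 + 10 = 26 transitive triples.
Total triples C(7,3) = 35, so cyclic triples = 35 − 26 = 9.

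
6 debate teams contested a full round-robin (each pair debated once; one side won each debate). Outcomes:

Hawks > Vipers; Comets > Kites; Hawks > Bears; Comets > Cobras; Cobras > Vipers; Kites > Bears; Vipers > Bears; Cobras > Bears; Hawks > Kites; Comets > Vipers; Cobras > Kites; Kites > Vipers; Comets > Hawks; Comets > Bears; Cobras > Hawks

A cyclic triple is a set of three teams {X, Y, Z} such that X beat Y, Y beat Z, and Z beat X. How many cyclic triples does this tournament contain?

Of the C(6,3) = 20 triples, the cyclic ones are: none.
That is 0.

0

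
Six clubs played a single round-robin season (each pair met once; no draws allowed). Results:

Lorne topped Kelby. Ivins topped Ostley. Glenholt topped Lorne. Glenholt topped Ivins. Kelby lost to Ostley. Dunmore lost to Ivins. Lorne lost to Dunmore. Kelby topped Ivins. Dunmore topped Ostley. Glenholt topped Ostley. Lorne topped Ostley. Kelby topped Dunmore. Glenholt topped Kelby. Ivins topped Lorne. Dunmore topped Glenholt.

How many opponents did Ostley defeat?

Ostley's results: beat Kelby; lost to Dunmore, Ivins, Glenholt, Lorne.
That is 1 win.

1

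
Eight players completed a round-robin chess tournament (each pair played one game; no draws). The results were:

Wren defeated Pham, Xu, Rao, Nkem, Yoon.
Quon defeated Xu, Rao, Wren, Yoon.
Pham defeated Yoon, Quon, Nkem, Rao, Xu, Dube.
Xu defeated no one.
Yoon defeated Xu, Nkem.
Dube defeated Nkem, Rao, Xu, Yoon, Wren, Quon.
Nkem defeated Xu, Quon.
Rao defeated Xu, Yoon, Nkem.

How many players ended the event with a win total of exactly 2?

Win totals: Rao 3, Yoon 2, Dube 6, Xu 0, Nkem 2, Quon 4, Wren 5, Pham 6.
Exactly 2: Yoon, Nkem — 2 players.

2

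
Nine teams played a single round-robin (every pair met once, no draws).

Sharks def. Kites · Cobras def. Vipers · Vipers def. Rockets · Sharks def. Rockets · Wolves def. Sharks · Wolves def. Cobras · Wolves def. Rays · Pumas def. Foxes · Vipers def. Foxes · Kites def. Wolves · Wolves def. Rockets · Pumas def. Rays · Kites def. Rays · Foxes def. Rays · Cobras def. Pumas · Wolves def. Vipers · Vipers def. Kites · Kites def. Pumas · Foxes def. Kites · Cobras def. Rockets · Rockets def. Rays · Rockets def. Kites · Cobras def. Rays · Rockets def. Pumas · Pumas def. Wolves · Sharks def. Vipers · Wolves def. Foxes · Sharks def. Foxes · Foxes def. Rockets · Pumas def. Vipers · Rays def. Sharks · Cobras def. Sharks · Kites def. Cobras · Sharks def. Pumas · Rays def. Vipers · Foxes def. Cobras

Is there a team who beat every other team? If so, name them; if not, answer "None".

None

Highest win total is Wolves with 6 (out of 8 possible).
Wolves lost to Kites, Pumas, so no team went undefeated.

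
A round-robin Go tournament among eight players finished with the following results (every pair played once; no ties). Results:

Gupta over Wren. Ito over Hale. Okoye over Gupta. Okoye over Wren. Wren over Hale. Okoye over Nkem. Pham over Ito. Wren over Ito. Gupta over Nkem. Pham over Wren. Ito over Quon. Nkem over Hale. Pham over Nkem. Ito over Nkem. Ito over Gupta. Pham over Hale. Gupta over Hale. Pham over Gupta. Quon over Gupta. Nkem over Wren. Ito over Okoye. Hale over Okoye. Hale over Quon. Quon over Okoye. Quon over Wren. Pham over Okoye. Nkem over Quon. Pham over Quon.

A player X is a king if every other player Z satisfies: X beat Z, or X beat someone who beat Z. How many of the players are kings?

1

Okoye cannot reach Pham in two steps.
Quon cannot reach Pham in two steps.
Pham reaches everyone (king).
Ito cannot reach Pham in two steps.
Wren cannot reach Pham in two steps.
Nkem cannot reach Pham in two steps.
Hale cannot reach Pham, Ito in two steps.
Gupta cannot reach Pham in two steps.
Kings: Pham — 1.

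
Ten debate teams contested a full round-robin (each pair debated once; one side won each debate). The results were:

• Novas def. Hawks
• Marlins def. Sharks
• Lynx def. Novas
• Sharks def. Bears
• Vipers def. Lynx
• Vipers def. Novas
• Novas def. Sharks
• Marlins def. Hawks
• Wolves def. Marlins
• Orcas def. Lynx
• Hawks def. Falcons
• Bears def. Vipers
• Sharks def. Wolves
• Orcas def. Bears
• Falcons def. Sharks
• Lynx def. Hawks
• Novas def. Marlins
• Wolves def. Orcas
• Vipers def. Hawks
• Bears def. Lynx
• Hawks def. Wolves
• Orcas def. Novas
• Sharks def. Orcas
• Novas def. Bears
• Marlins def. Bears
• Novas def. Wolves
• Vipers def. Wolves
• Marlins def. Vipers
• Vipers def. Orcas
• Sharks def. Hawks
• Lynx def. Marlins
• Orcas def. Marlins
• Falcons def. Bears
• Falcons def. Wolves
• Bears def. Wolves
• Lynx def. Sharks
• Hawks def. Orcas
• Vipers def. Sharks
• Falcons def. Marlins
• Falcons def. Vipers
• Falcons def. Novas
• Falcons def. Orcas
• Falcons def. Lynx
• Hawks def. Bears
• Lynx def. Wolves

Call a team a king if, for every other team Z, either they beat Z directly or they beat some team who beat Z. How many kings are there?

7

Novas reaches everyone (king).
Vipers reaches everyone (king).
Wolves cannot reach Falcons in two steps.
Lynx reaches everyone (king).
Bears cannot reach Falcons in two steps.
Sharks reaches everyone (king).
Hawks reaches everyone (king).
Falcons reaches everyone (king).
Orcas cannot reach Falcons in two steps.
Marlins reaches everyone (king).
Kings: Novas, Vipers, Lynx, Sharks, Hawks, Falcons, Marlins — 7.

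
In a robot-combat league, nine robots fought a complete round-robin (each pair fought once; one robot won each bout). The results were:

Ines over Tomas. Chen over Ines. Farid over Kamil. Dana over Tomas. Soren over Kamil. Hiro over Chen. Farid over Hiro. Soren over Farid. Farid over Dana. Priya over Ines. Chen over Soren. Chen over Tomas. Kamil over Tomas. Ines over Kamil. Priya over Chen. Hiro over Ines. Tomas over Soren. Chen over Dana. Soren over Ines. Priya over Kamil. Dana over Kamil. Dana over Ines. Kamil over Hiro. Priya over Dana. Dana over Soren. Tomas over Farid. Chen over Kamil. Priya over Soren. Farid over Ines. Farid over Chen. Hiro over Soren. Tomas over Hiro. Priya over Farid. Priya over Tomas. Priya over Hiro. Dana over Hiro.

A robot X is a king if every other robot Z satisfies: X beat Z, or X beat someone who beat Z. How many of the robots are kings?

1

Chen cannot reach Priya in two steps.
Dana cannot reach Priya in two steps.
Ines cannot reach Chen, Dana, Priya in two steps.
Farid cannot reach Priya in two steps.
Priya reaches everyone (king).
Soren cannot reach Priya in two steps.
Hiro cannot reach Priya in two steps.
Kamil cannot reach Dana, Priya in two steps.
Tomas cannot reach Priya in two steps.
Kings: Priya — 1.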